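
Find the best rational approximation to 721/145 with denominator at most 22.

Expand x = 721/145 as a continued fraction with the Euclidean algorithm:
  721 = 4*145 + 141, so a_0 = 4.
  145 = 1*141 + 4, so a_1 = 1.
  141 = 35*4 + 1, so a_2 = 35.
  4 = 4*1 + 0, so a_3 = 4.
so x = [4; 1, 35, 4].
Convergents (p_i = a_i*p_{i-1} + p_{i-2}, q_i = a_i*q_{i-1} + q_{i-2} with p_{-2}=0, p_{-1}=1, q_{-2}=1, q_{-1}=0), until the denominator exceeds 22:
  i=0: a_0=4, p_0 = 4*1 + 0 = 4, q_0 = 4*0 + 1 = 1.
  i=1: a_1=1, p_1 = 1*4 + 1 = 5, q_1 = 1*1 + 0 = 1.
  i=2: a_2=35, p_2 = 35*5 + 4 = 179, q_2 = 35*1 + 1 = 36.
q_2 = 36 > 22, so the last convergent with denominator <= 22 is p_1/q_1 = 5/1.
The closest fraction with denominator <= 22 is either p_1/q_1 or the intermediate fraction (k*p_1 + p_0)/(k*q_1 + q_0) with the largest k >= 1 whose denominator stays <= 22; these approach x as k grows, and every other convergent or intermediate fraction in range is farther away.
Largest k: floor((22 - q_0)/q_1) = floor((22 - 1)/1) = 21.
That gives (21*5 + 4)/(21*1 + 1) = 109/22.
Compare the errors: |x - 5/1| = |721*1 - 5*145|/(145*1) = 4/145, and |x - 109/22| = |721*22 - 109*145|/(145*22) = 57/3190.
Cross-multiplying, 57*145 = 8265 < 12760 = 4*3190, so 57/3190 is smaller: the intermediate fraction 109/22 is closer to x than 5/1.

109/22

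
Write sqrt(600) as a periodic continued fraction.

[24; (2, 48)]

Write x_i = (sqrt(600) + m_i)/d_i with (m_0, d_0) = (0, 1). a_0 = floor(sqrt(600)) = 24, since 24^2 = 576 <= 600 < 625 = 25^2.
Iterate m_{i+1} = d_i*a_i - m_i, d_{i+1} = (600 - m_{i+1}^2)/d_i, a_{i+1} = floor((a_0 + m_{i+1})/d_{i+1}):
  m_1 = 1*24 - 0 = 24, d_1 = (600 - 24^2)/1 = 24/1 = 24, a_1 = floor((24 + 24)/24) = 2.
  m_2 = 24*2 - 24 = 24, d_2 = (600 - 24^2)/24 = 24/24 = 1, a_2 = floor((24 + 24)/1) = 48.
  m_3 = 1*48 - 24 = 24, d_3 = (600 - 24^2)/1 = 24/1 = 24: (m_3, d_3) = (m_1, d_1) = (24, 24), so from here the quotients repeat a_1, a_2; the period length is 2.
Hence the expansion of sqrt(600) is a_0 = 24 followed by the repeating block 2, 48 (period 2).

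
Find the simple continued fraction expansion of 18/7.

Run the Euclidean algorithm on 18 and 7; the successive quotients are the partial quotients a_0, a_1, ... (each step inverts the fractional part left over by the previous one):
  18 = 2*7 + 4, so a_0 = 2.
  7 = 1*4 + 3, so a_1 = 1.
  4 = 1*3 + 1, so a_2 = 1.
  3 = 3*1 + 0, so a_3 = 3.
The remainder reaches 0 after 4 divisions, so the expansion has 4 partial quotients, read off in order.

[2; 1, 1, 3]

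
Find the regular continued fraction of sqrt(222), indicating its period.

Write x_i = (sqrt(222) + m_i)/d_i with (m_0, d_0) = (0, 1). a_0 = floor(sqrt(222)) = 14, since 14^2 = 196 <= 222 < 225 = 15^2.
Iterate m_{i+1} = d_i*a_i - m_i, d_{i+1} = (222 - m_{i+1}^2)/d_i, a_{i+1} = floor((a_0 + m_{i+1})/d_{i+1}):
  m_1 = 1*14 - 0 = 14, d_1 = (222 - 14^2)/1 = 26/1 = 26, a_1 = floor((14 + 14)/26) = 1.
  m_2 = 26*1 - 14 = 12, d_2 = (222 - 12^2)/26 = 78/26 = 3, a_2 = floor((14 + 12)/3) = 8.
  m_3 = 3*8 - 12 = 12, d_3 = (222 - 12^2)/3 = 78/3 = 26, a_3 = floor((14 + 12)/26) = 1.
  m_4 = 26*1 - 12 = 14, d_4 = (222 - 14^2)/26 = 26/26 = 1, a_4 = floor((14 + 14)/1) = 28.
  m_5 = 1*28 - 14 = 14, d_5 = (222 - 14^2)/1 = 26/1 = 26: (m_5, d_5) = (m_1, d_1) = (14, 26), so from here the quotients repeat a_1, ..., a_4; the period length is 4.
Hence the expansion of sqrt(222) is a_0 = 14 followed by the repeating block 1, 8, 1, 28 (period 4).

[14; (1, 8, 1, 28)]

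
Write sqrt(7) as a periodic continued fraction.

[2; (1, 1, 1, 4)]

Write x_i = (sqrt(7) + m_i)/d_i with (m_0, d_0) = (0, 1). a_0 = floor(sqrt(7)) = 2, since 2^2 = 4 <= 7 < 9 = 3^2.
Iterate m_{i+1} = d_i*a_i - m_i, d_{i+1} = (7 - m_{i+1}^2)/d_i, a_{i+1} = floor((a_0 + m_{i+1})/d_{i+1}):
  m_1 = 1*2 - 0 = 2, d_1 = (7 - 2^2)/1 = 3/1 = 3, a_1 = floor((2 + 2)/3) = 1.
  m_2 = 3*1 - 2 = 1, d_2 = (7 - 1^2)/3 = 6/3 = 2, a_2 = floor((2 + 1)/2) = 1.
  m_3 = 2*1 - 1 = 1, d_3 = (7 - 1^2)/2 = 6/2 = 3, a_3 = floor((2 + 1)/3) = 1.
  m_4 = 3*1 - 1 = 2, d_4 = (7 - 2^2)/3 = 3/3 = 1, a_4 = floor((2 + 2)/1) = 4.
  m_5 = 1*4 - 2 = 2, d_5 = (7 - 2^2)/1 = 3/1 = 3: (m_5, d_5) = (m_1, d_1) = (2, 3), so from here the quotients repeat a_1, ..., a_4; the period length is 4.
Hence the expansion of sqrt(7) is a_0 = 2 followed by the repeating block 1, 1, 1, 4 (period 4).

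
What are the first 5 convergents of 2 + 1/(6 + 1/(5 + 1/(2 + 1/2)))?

2/1, 13/6, 67/31, 147/68, 361/167

Using the convergent recurrence p_i = a_i*p_{i-1} + p_{i-2}, q_i = a_i*q_{i-1} + q_{i-2} with p_{-2}=0, p_{-1}=1, q_{-2}=1, q_{-1}=0:
  i=0: a_0=2, p_0 = 2*1 + 0 = 2, q_0 = 2*0 + 1 = 1.
  i=1: a_1=6, p_1 = 6*2 + 1 = 13, q_1 = 6*1 + 0 = 6.
  i=2: a_2=5, p_2 = 5*13 + 2 = 67, q_2 = 5*6 + 1 = 31.
  i=3: a_3=2, p_3 = 2*67 + 13 = 147, q_3 = 2*31 + 6 = 68.
  i=4: a_4=2, p_4 = 2*147 + 67 = 361, q_4 = 2*68 + 31 = 167.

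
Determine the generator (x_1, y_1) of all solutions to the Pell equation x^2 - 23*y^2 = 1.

First expand sqrt(23) as a continued fraction. With x_i = (sqrt(23) + m_i)/d_i and (m_0, d_0) = (0, 1): a_0 = floor(sqrt(23)) = 4, since 4^2 = 16 <= 23 < 25 = 5^2.
Iterate m_{i+1} = d_i*a_i - m_i, d_{i+1} = (23 - m_{i+1}^2)/d_i, a_{i+1} = floor((a_0 + m_{i+1})/d_{i+1}):
  m_1 = 1*4 - 0 = 4, d_1 = (23 - 4^2)/1 = 7/1 = 7, a_1 = floor((4 + 4)/7) = 1.
  m_2 = 7*1 - 4 = 3, d_2 = (23 - 3^2)/7 = 14/7 = 2, a_2 = floor((4 + 3)/2) = 3.
  m_3 = 2*3 - 3 = 3, d_3 = (23 - 3^2)/2 = 14/2 = 7, a_3 = floor((4 + 3)/7) = 1.
  m_4 = 7*1 - 3 = 4, d_4 = (23 - 4^2)/7 = 7/7 = 1, a_4 = floor((4 + 4)/1) = 8.
  m_5 = 1*8 - 4 = 4, d_5 = (23 - 4^2)/1 = 7/1 = 7: (m_5, d_5) = (m_1, d_1) = (4, 7), so from here the quotients repeat a_1, ..., a_4; the period length is 4.
So sqrt(23) = [4; (1, 3, 1, 8)] with period length k = 4.
k is even, so the fundamental solution of x^2 - 23y^2 = 1 is (p_{k-1}, q_{k-1}) = (p_3, q_3); compute convergents through index 3.
Convergents (p_i = a_i*p_{i-1} + p_{i-2}, q_i = a_i*q_{i-1} + q_{i-2} with p_{-2}=0, p_{-1}=1, q_{-2}=1, q_{-1}=0):
  i=0: a_0=4, p_0 = 4*1 + 0 = 4, q_0 = 4*0 + 1 = 1.
  i=1: a_1=1, p_1 = 1*4 + 1 = 5, q_1 = 1*1 + 0 = 1.
  i=2: a_2=3, p_2 = 3*5 + 4 = 19, q_2 = 3*1 + 1 = 4.
  i=3: a_3=1, p_3 = 1*19 + 5 = 24, q_3 = 1*4 + 1 = 5.
Check: 24^2 - 23*5^2 = 576 - 575 = 1, so (x, y) = (24, 5) solves the equation, and by the theorem it is the least positive solution.

(x, y) = (24, 5)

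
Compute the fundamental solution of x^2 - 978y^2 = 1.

(x, y) = (118337, 3784)

First expand sqrt(978) as a continued fraction. With x_i = (sqrt(978) + m_i)/d_i and (m_0, d_0) = (0, 1): a_0 = floor(sqrt(978)) = 31, since 31^2 = 961 <= 978 < 1024 = 32^2.
Iterate m_{i+1} = d_i*a_i - m_i, d_{i+1} = (978 - m_{i+1}^2)/d_i, a_{i+1} = floor((a_0 + m_{i+1})/d_{i+1}):
  m_1 = 1*31 - 0 = 31, d_1 = (978 - 31^2)/1 = 17/1 = 17, a_1 = floor((31 + 31)/17) = 3.
  m_2 = 17*3 - 31 = 20, d_2 = (978 - 20^2)/17 = 578/17 = 34, a_2 = floor((31 + 20)/34) = 1.
  m_3 = 34*1 - 20 = 14, d_3 = (978 - 14^2)/34 = 782/34 = 23, a_3 = floor((31 + 14)/23) = 1.
  m_4 = 23*1 - 14 = 9, d_4 = (978 - 9^2)/23 = 897/23 = 39, a_4 = floor((31 + 9)/39) = 1.
  m_5 = 39*1 - 9 = 30, d_5 = (978 - 30^2)/39 = 78/39 = 2, a_5 = floor((31 + 30)/2) = 30.
  m_6 = 2*30 - 30 = 30, d_6 = (978 - 30^2)/2 = 78/2 = 39, a_6 = floor((31 + 30)/39) = 1.
  m_7 = 39*1 - 30 = 9, d_7 = (978 - 9^2)/39 = 897/39 = 23, a_7 = floor((31 + 9)/23) = 1.
  m_8 = 23*1 - 9 = 14, d_8 = (978 - 14^2)/23 = 782/23 = 34, a_8 = floor((31 + 14)/34) = 1.
  m_9 = 34*1 - 14 = 20, d_9 = (978 - 20^2)/34 = 578/34 = 17, a_9 = floor((31 + 20)/17) = 3.
  m_10 = 17*3 - 20 = 31, d_10 = (978 - 31^2)/17 = 17/17 = 1, a_10 = floor((31 + 31)/1) = 62.
  m_11 = 1*62 - 31 = 31, d_11 = (978 - 31^2)/1 = 17/1 = 17: (m_11, d_11) = (m_1, d_1) = (31, 17), so from here the quotients repeat a_1, ..., a_10; the period length is 10.
So sqrt(978) = [31; (3, 1, 1, 1, 30, 1, 1, 1, 3, 62)] with period length k = 10.
k is even, so the fundamental solution of x^2 - 978y^2 = 1 is (p_{k-1}, q_{k-1}) = (p_9, q_9); compute convergents through index 9.
Convergents (p_i = a_i*p_{i-1} + p_{i-2}, q_i = a_i*q_{i-1} + q_{i-2} with p_{-2}=0, p_{-1}=1, q_{-2}=1, q_{-1}=0):
  i=0: a_0=31, p_0 = 31*1 + 0 = 31, q_0 = 31*0 + 1 = 1.
  i=1: a_1=3, p_1 = 3*31 + 1 = 94, q_1 = 3*1 + 0 = 3.
  i=2: a_2=1, p_2 = 1*94 + 31 = 125, q_2 = 1*3 + 1 = 4.
  i=3: a_3=1, p_3 = 1*125 + 94 = 219, q_3 = 1*4 + 3 = 7.
  i=4: a_4=1, p_4 = 1*219 + 125 = 344, q_4 = 1*7 + 4 = 11.
  i=5: a_5=30, p_5 = 30*344 + 219 = 10539, q_5 = 30*11 + 7 = 337.
  i=6: a_6=1, p_6 = 1*10539 + 344 = 10883, q_6 = 1*337 + 11 = 348.
  i=7: a_7=1, p_7 = 1*10883 + 10539 = 21422, q_7 = 1*348 + 337 = 685.
  i=8: a_8=1, p_8 = 1*21422 + 10883 = 32305, q_8 = 1*685 + 348 = 1033.
  i=9: a_9=3, p_9 = 3*32305 + 21422 = 118337, q_9 = 3*1033 + 685 = 3784.
Check: 118337^2 - 978*3784^2 = 14003645569 - 14003645568 = 1, so (x, y) = (118337, 3784) solves the equation, and by the theorem it is the least positive solution.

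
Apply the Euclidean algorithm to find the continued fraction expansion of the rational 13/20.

Run the Euclidean algorithm on 13 and 20; the successive quotients are the partial quotients a_0, a_1, ... (each step inverts the fractional part left over by the previous one):
  13 = 0*20 + 13, so a_0 = 0.
  20 = 1*13 + 7, so a_1 = 1.
  13 = 1*7 + 6, so a_2 = 1.
  7 = 1*6 + 1, so a_3 = 1.
  6 = 6*1 + 0, so a_4 = 6.
The remainder reaches 0 after 5 divisions, so the expansion has 5 partial quotients, read off in order.

[0; 1, 1, 1, 6]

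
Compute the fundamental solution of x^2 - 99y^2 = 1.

First expand sqrt(99) as a continued fraction. With x_i = (sqrt(99) + m_i)/d_i and (m_0, d_0) = (0, 1): a_0 = floor(sqrt(99)) = 9, since 9^2 = 81 <= 99 < 100 = 10^2.
Iterate m_{i+1} = d_i*a_i - m_i, d_{i+1} = (99 - m_{i+1}^2)/d_i, a_{i+1} = floor((a_0 + m_{i+1})/d_{i+1}):
  m_1 = 1*9 - 0 = 9, d_1 = (99 - 9^2)/1 = 18/1 = 18, a_1 = floor((9 + 9)/18) = 1.
  m_2 = 18*1 - 9 = 9, d_2 = (99 - 9^2)/18 = 18/18 = 1, a_2 = floor((9 + 9)/1) = 18.
  m_3 = 1*18 - 9 = 9, d_3 = (99 - 9^2)/1 = 18/1 = 18: (m_3, d_3) = (m_1, d_1) = (9, 18), so from here the quotients repeat a_1, a_2; the period length is 2.
So sqrt(99) = [9; (1, 18)] with period length k = 2.
k is even, so the fundamental solution of x^2 - 99y^2 = 1 is (p_{k-1}, q_{k-1}) = (p_1, q_1); compute convergents through index 1.
Convergents (p_i = a_i*p_{i-1} + p_{i-2}, q_i = a_i*q_{i-1} + q_{i-2} with p_{-2}=0, p_{-1}=1, q_{-2}=1, q_{-1}=0):
  i=0: a_0=9, p_0 = 9*1 + 0 = 9, q_0 = 9*0 + 1 = 1.
  i=1: a_1=1, p_1 = 1*9 + 1 = 10, q_1 = 1*1 + 0 = 1.
Check: 10^2 - 99*1^2 = 100 - 99 = 1, so (x, y) = (10, 1) solves the equation, and by the theorem it is the least positive solution.

(x, y) = (10, 1)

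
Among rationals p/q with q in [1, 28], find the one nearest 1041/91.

286/25

Expand x = 1041/91 as a continued fraction with the Euclidean algorithm:
  1041 = 11*91 + 40, so a_0 = 11.
  91 = 2*40 + 11, so a_1 = 2.
  40 = 3*11 + 7, so a_2 = 3.
  11 = 1*7 + 4, so a_3 = 1.
  7 = 1*4 + 3, so a_4 = 1.
  4 = 1*3 + 1, so a_5 = 1.
  3 = 3*1 + 0, so a_6 = 3.
so x = [11; 2, 3, 1, 1, 1, 3].
Convergents (p_i = a_i*p_{i-1} + p_{i-2}, q_i = a_i*q_{i-1} + q_{i-2} with p_{-2}=0, p_{-1}=1, q_{-2}=1, q_{-1}=0), until the denominator exceeds 28:
  i=0: a_0=11, p_0 = 11*1 + 0 = 11, q_0 = 11*0 + 1 = 1.
  i=1: a_1=2, p_1 = 2*11 + 1 = 23, q_1 = 2*1 + 0 = 2.
  i=2: a_2=3, p_2 = 3*23 + 11 = 80, q_2 = 3*2 + 1 = 7.
  i=3: a_3=1, p_3 = 1*80 + 23 = 103, q_3 = 1*7 + 2 = 9.
  i=4: a_4=1, p_4 = 1*103 + 80 = 183, q_4 = 1*9 + 7 = 16.
  i=5: a_5=1, p_5 = 1*183 + 103 = 286, q_5 = 1*16 + 9 = 25.
  i=6: a_6=3, p_6 = 3*286 + 183 = 1041, q_6 = 3*25 + 16 = 91.
q_6 = 91 > 28, so the last convergent with denominator <= 28 is p_5/q_5 = 286/25.
The closest fraction with denominator <= 28 is either p_5/q_5 or the intermediate fraction (k*p_5 + p_4)/(k*q_5 + q_4) with the largest k >= 1 whose denominator stays <= 28; these approach x as k grows, and every other convergent or intermediate fraction in range is farther away.
Largest k: floor((28 - q_4)/q_5) = floor((28 - 16)/25) = 0.
Since k = 0, no intermediate fraction beyond p_5/q_5 has denominator <= 28, so the convergent 286/25 is the closest (its error is |1041*25 - 286*91|/(91*25) = 1/2275).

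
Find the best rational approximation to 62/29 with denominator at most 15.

Expand x = 62/29 as a continued fraction with the Euclidean algorithm:
  62 = 2*29 + 4, so a_0 = 2.
  29 = 7*4 + 1, so a_1 = 7.
  4 = 4*1 + 0, so a_2 = 4.
so x = [2; 7, 4].
Convergents (p_i = a_i*p_{i-1} + p_{i-2}, q_i = a_i*q_{i-1} + q_{i-2} with p_{-2}=0, p_{-1}=1, q_{-2}=1, q_{-1}=0), until the denominator exceeds 15:
  i=0: a_0=2, p_0 = 2*1 + 0 = 2, q_0 = 2*0 + 1 = 1.
  i=1: a_1=7, p_1 = 7*2 + 1 = 15, q_1 = 7*1 + 0 = 7.
  i=2: a_2=4, p_2 = 4*15 + 2 = 62, q_2 = 4*7 + 1 = 29.
q_2 = 29 > 15, so the last convergent with denominator <= 15 is p_1/q_1 = 15/7.
The closest fraction with denominator <= 15 is either p_1/q_1 or the intermediate fraction (k*p_1 + p_0)/(k*q_1 + q_0) with the largest k >= 1 whose denominator stays <= 15; these approach x as k grows, and every other convergent or intermediate fraction in range is farther away.
Largest k: floor((15 - q_0)/q_1) = floor((15 - 1)/7) = 2.
That gives (2*15 + 2)/(2*7 + 1) = 32/15.
Compare the errors: |x - 15/7| = |62*7 - 15*29|/(29*7) = 1/203, and |x - 32/15| = |62*15 - 32*29|/(29*15) = 2/435.
Cross-multiplying, 2*203 = 406 < 435 = 1*435, so 2/435 is smaller: the intermediate fraction 32/15 is closer to x than 15/7.

32/15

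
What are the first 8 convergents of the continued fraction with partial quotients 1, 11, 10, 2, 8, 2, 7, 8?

1/1, 12/11, 121/111, 254/233, 2153/1975, 4560/4183, 34073/31256, 277144/254231

Using the convergent recurrence p_i = a_i*p_{i-1} + p_{i-2}, q_i = a_i*q_{i-1} + q_{i-2} with p_{-2}=0, p_{-1}=1, q_{-2}=1, q_{-1}=0:
  i=0: a_0=1, p_0 = 1*1 + 0 = 1, q_0 = 1*0 + 1 = 1.
  i=1: a_1=11, p_1 = 11*1 + 1 = 12, q_1 = 11*1 + 0 = 11.
  i=2: a_2=10, p_2 = 10*12 + 1 = 121, q_2 = 10*11 + 1 = 111.
  i=3: a_3=2, p_3 = 2*121 + 12 = 254, q_3 = 2*111 + 11 = 233.
  i=4: a_4=8, p_4 = 8*254 + 121 = 2153, q_4 = 8*233 + 111 = 1975.
  i=5: a_5=2, p_5 = 2*2153 + 254 = 4560, q_5 = 2*1975 + 233 = 4183.
  i=6: a_6=7, p_6 = 7*4560 + 2153 = 34073, q_6 = 7*4183 + 1975 = 31256.
  i=7: a_7=8, p_7 = 8*34073 + 4560 = 277144, q_7 = 8*31256 + 4183 = 254231.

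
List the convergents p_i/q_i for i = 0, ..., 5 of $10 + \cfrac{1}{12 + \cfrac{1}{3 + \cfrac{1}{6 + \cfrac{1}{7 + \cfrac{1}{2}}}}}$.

10/1, 121/12, 373/37, 2359/234, 16886/1675, 36131/3584

Using the convergent recurrence p_i = a_i*p_{i-1} + p_{i-2}, q_i = a_i*q_{i-1} + q_{i-2} with p_{-2}=0, p_{-1}=1, q_{-2}=1, q_{-1}=0:
  i=0: a_0=10, p_0 = 10*1 + 0 = 10, q_0 = 10*0 + 1 = 1.
  i=1: a_1=12, p_1 = 12*10 + 1 = 121, q_1 = 12*1 + 0 = 12.
  i=2: a_2=3, p_2 = 3*121 + 10 = 373, q_2 = 3*12 + 1 = 37.
  i=3: a_3=6, p_3 = 6*373 + 121 = 2359, q_3 = 6*37 + 12 = 234.
  i=4: a_4=7, p_4 = 7*2359 + 373 = 16886, q_4 = 7*234 + 37 = 1675.
  i=5: a_5=2, p_5 = 2*16886 + 2359 = 36131, q_5 = 2*1675 + 234 = 3584.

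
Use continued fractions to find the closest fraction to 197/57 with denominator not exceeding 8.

Expand x = 197/57 as a continued fraction with the Euclidean algorithm:
  197 = 3*57 + 26, so a_0 = 3.
  57 = 2*26 + 5, so a_1 = 2.
  26 = 5*5 + 1, so a_2 = 5.
  5 = 5*1 + 0, so a_3 = 5.
so x = [3; 2, 5, 5].
Convergents (p_i = a_i*p_{i-1} + p_{i-2}, q_i = a_i*q_{i-1} + q_{i-2} with p_{-2}=0, p_{-1}=1, q_{-2}=1, q_{-1}=0), until the denominator exceeds 8:
  i=0: a_0=3, p_0 = 3*1 + 0 = 3, q_0 = 3*0 + 1 = 1.
  i=1: a_1=2, p_1 = 2*3 + 1 = 7, q_1 = 2*1 + 0 = 2.
  i=2: a_2=5, p_2 = 5*7 + 3 = 38, q_2 = 5*2 + 1 = 11.
q_2 = 11 > 8, so the last convergent with denominator <= 8 is p_1/q_1 = 7/2.
The closest fraction with denominator <= 8 is either p_1/q_1 or the intermediate fraction (k*p_1 + p_0)/(k*q_1 + q_0) with the largest k >= 1 whose denominator stays <= 8; these approach x as k grows, and every other convergent or intermediate fraction in range is farther away.
Largest k: floor((8 - q_0)/q_1) = floor((8 - 1)/2) = 3.
That gives (3*7 + 3)/(3*2 + 1) = 24/7.
Compare the errors: |x - 7/2| = |197*2 - 7*57|/(57*2) = 5/114, and |x - 24/7| = |197*7 - 24*57|/(57*7) = 11/399.
Cross-multiplying, 11*114 = 1254 < 1995 = 5*399, so 11/399 is smaller: the intermediate fraction 24/7 is closer to x than 7/2.

24/7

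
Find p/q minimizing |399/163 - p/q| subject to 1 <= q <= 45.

Expand x = 399/163 as a continued fraction with the Euclidean algorithm:
  399 = 2*163 + 73, so a_0 = 2.
  163 = 2*73 + 17, so a_1 = 2.
  73 = 4*17 + 5, so a_2 = 4.
  17 = 3*5 + 2, so a_3 = 3.
  5 = 2*2 + 1, so a_4 = 2.
  2 = 2*1 + 0, so a_5 = 2.
so x = [2; 2, 4, 3, 2, 2].
Convergents (p_i = a_i*p_{i-1} + p_{i-2}, q_i = a_i*q_{i-1} + q_{i-2} with p_{-2}=0, p_{-1}=1, q_{-2}=1, q_{-1}=0), until the denominator exceeds 45:
  i=0: a_0=2, p_0 = 2*1 + 0 = 2, q_0 = 2*0 + 1 = 1.
  i=1: a_1=2, p_1 = 2*2 + 1 = 5, q_1 = 2*1 + 0 = 2.
  i=2: a_2=4, p_2 = 4*5 + 2 = 22, q_2 = 4*2 + 1 = 9.
  i=3: a_3=3, p_3 = 3*22 + 5 = 71, q_3 = 3*9 + 2 = 29.
  i=4: a_4=2, p_4 = 2*71 + 22 = 164, q_4 = 2*29 + 9 = 67.
q_4 = 67 > 45, so the last convergent with denominator <= 45 is p_3/q_3 = 71/29.
The closest fraction with denominator <= 45 is either p_3/q_3 or the intermediate fraction (k*p_3 + p_2)/(k*q_3 + q_2) with the largest k >= 1 whose denominator stays <= 45; these approach x as k grows, and every other convergent or intermediate fraction in range is farther away.
Largest k: floor((45 - q_2)/q_3) = floor((45 - 9)/29) = 1.
That gives (1*71 + 22)/(1*29 + 9) = 93/38.
Compare the errors: |x - 71/29| = |399*29 - 71*163|/(163*29) = 2/4727, and |x - 93/38| = |399*38 - 93*163|/(163*38) = 3/6194.
Cross-multiplying, 2*6194 = 12388 < 14181 = 3*4727, so 2/4727 is smaller: the convergent 71/29 is closer to x than 93/38.

71/29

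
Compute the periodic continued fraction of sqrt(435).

Write x_i = (sqrt(435) + m_i)/d_i with (m_0, d_0) = (0, 1). a_0 = floor(sqrt(435)) = 20, since 20^2 = 400 <= 435 < 441 = 21^2.
Iterate m_{i+1} = d_i*a_i - m_i, d_{i+1} = (435 - m_{i+1}^2)/d_i, a_{i+1} = floor((a_0 + m_{i+1})/d_{i+1}):
  m_1 = 1*20 - 0 = 20, d_1 = (435 - 20^2)/1 = 35/1 = 35, a_1 = floor((20 + 20)/35) = 1.
  m_2 = 35*1 - 20 = 15, d_2 = (435 - 15^2)/35 = 210/35 = 6, a_2 = floor((20 + 15)/6) = 5.
  m_3 = 6*5 - 15 = 15, d_3 = (435 - 15^2)/6 = 210/6 = 35, a_3 = floor((20 + 15)/35) = 1.
  m_4 = 35*1 - 15 = 20, d_4 = (435 - 20^2)/35 = 35/35 = 1, a_4 = floor((20 + 20)/1) = 40.
  m_5 = 1*40 - 20 = 20, d_5 = (435 - 20^2)/1 = 35/1 = 35: (m_5, d_5) = (m_1, d_1) = (20, 35), so from here the quotients repeat a_1, ..., a_4; the period length is 4.
Hence the expansion of sqrt(435) is a_0 = 20 followed by the repeating block 1, 5, 1, 40 (period 4).

[20; (1, 5, 1, 40)]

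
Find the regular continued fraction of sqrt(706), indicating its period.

Write x_i = (sqrt(706) + m_i)/d_i with (m_0, d_0) = (0, 1). a_0 = floor(sqrt(706)) = 26, since 26^2 = 676 <= 706 < 729 = 27^2.
Iterate m_{i+1} = d_i*a_i - m_i, d_{i+1} = (706 - m_{i+1}^2)/d_i, a_{i+1} = floor((a_0 + m_{i+1})/d_{i+1}):
  m_1 = 1*26 - 0 = 26, d_1 = (706 - 26^2)/1 = 30/1 = 30, a_1 = floor((26 + 26)/30) = 1.
  m_2 = 30*1 - 26 = 4, d_2 = (706 - 4^2)/30 = 690/30 = 23, a_2 = floor((26 + 4)/23) = 1.
  m_3 = 23*1 - 4 = 19, d_3 = (706 - 19^2)/23 = 345/23 = 15, a_3 = floor((26 + 19)/15) = 3.
  m_4 = 15*3 - 19 = 26, d_4 = (706 - 26^2)/15 = 30/15 = 2, a_4 = floor((26 + 26)/2) = 26.
  m_5 = 2*26 - 26 = 26, d_5 = (706 - 26^2)/2 = 30/2 = 15, a_5 = floor((26 + 26)/15) = 3.
  m_6 = 15*3 - 26 = 19, d_6 = (706 - 19^2)/15 = 345/15 = 23, a_6 = floor((26 + 19)/23) = 1.
  m_7 = 23*1 - 19 = 4, d_7 = (706 - 4^2)/23 = 690/23 = 30, a_7 = floor((26 + 4)/30) = 1.
  m_8 = 30*1 - 4 = 26, d_8 = (706 - 26^2)/30 = 30/30 = 1, a_8 = floor((26 + 26)/1) = 52.
  m_9 = 1*52 - 26 = 26, d_9 = (706 - 26^2)/1 = 30/1 = 30: (m_9, d_9) = (m_1, d_1) = (26, 30), so from here the quotients repeat a_1, ..., a_8; the period length is 8.
Hence the expansion of sqrt(706) is a_0 = 26 followed by the repeating block 1, 1, 3, 26, 3, 1, 1, 52 (period 8).

[26; (1, 1, 3, 26, 3, 1, 1, 52)]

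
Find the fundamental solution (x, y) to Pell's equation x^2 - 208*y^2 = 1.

(x, y) = (649, 45)

First expand sqrt(208) as a continued fraction. With x_i = (sqrt(208) + m_i)/d_i and (m_0, d_0) = (0, 1): a_0 = floor(sqrt(208)) = 14, since 14^2 = 196 <= 208 < 225 = 15^2.
Iterate m_{i+1} = d_i*a_i - m_i, d_{i+1} = (208 - m_{i+1}^2)/d_i, a_{i+1} = floor((a_0 + m_{i+1})/d_{i+1}):
  m_1 = 1*14 - 0 = 14, d_1 = (208 - 14^2)/1 = 12/1 = 12, a_1 = floor((14 + 14)/12) = 2.
  m_2 = 12*2 - 14 = 10, d_2 = (208 - 10^2)/12 = 108/12 = 9, a_2 = floor((14 + 10)/9) = 2.
  m_3 = 9*2 - 10 = 8, d_3 = (208 - 8^2)/9 = 144/9 = 16, a_3 = floor((14 + 8)/16) = 1.
  m_4 = 16*1 - 8 = 8, d_4 = (208 - 8^2)/16 = 144/16 = 9, a_4 = floor((14 + 8)/9) = 2.
  m_5 = 9*2 - 8 = 10, d_5 = (208 - 10^2)/9 = 108/9 = 12, a_5 = floor((14 + 10)/12) = 2.
  m_6 = 12*2 - 10 = 14, d_6 = (208 - 14^2)/12 = 12/12 = 1, a_6 = floor((14 + 14)/1) = 28.
  m_7 = 1*28 - 14 = 14, d_7 = (208 - 14^2)/1 = 12/1 = 12: (m_7, d_7) = (m_1, d_1) = (14, 12), so from here the quotients repeat a_1, ..., a_6; the period length is 6.
So sqrt(208) = [14; (2, 2, 1, 2, 2, 28)] with period length k = 6.
k is even, so the fundamental solution of x^2 - 208y^2 = 1 is (p_{k-1}, q_{k-1}) = (p_5, q_5); compute convergents through index 5.
Convergents (p_i = a_i*p_{i-1} + p_{i-2}, q_i = a_i*q_{i-1} + q_{i-2} with p_{-2}=0, p_{-1}=1, q_{-2}=1, q_{-1}=0):
  i=0: a_0=14, p_0 = 14*1 + 0 = 14, q_0 = 14*0 + 1 = 1.
  i=1: a_1=2, p_1 = 2*14 + 1 = 29, q_1 = 2*1 + 0 = 2.
  i=2: a_2=2, p_2 = 2*29 + 14 = 72, q_2 = 2*2 + 1 = 5.
  i=3: a_3=1, p_3 = 1*72 + 29 = 101, q_3 = 1*5 + 2 = 7.
  i=4: a_4=2, p_4 = 2*101 + 72 = 274, q_4 = 2*7 + 5 = 19.
  i=5: a_5=2, p_5 = 2*274 + 101 = 649, q_5 = 2*19 + 7 = 45.
Check: 649^2 - 208*45^2 = 421201 - 421200 = 1, so (x, y) = (649, 45) solves the equation, and by the theorem it is the least positive solution.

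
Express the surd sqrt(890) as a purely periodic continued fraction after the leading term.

Write x_i = (sqrt(890) + m_i)/d_i with (m_0, d_0) = (0, 1). a_0 = floor(sqrt(890)) = 29, since 29^2 = 841 <= 890 < 900 = 30^2.
Iterate m_{i+1} = d_i*a_i - m_i, d_{i+1} = (890 - m_{i+1}^2)/d_i, a_{i+1} = floor((a_0 + m_{i+1})/d_{i+1}):
  m_1 = 1*29 - 0 = 29, d_1 = (890 - 29^2)/1 = 49/1 = 49, a_1 = floor((29 + 29)/49) = 1.
  m_2 = 49*1 - 29 = 20, d_2 = (890 - 20^2)/49 = 490/49 = 10, a_2 = floor((29 + 20)/10) = 4.
  m_3 = 10*4 - 20 = 20, d_3 = (890 - 20^2)/10 = 490/10 = 49, a_3 = floor((29 + 20)/49) = 1.
  m_4 = 49*1 - 20 = 29, d_4 = (890 - 29^2)/49 = 49/49 = 1, a_4 = floor((29 + 29)/1) = 58.
  m_5 = 1*58 - 29 = 29, d_5 = (890 - 29^2)/1 = 49/1 = 49: (m_5, d_5) = (m_1, d_1) = (29, 49), so from here the quotients repeat a_1, ..., a_4; the period length is 4.
Hence the expansion of sqrt(890) is a_0 = 29 followed by the repeating block 1, 4, 1, 58 (period 4).

[29; (1, 4, 1, 58)]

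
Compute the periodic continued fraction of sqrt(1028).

Write x_i = (sqrt(1028) + m_i)/d_i with (m_0, d_0) = (0, 1). a_0 = floor(sqrt(1028)) = 32, since 32^2 = 1024 <= 1028 < 1089 = 33^2.
Iterate m_{i+1} = d_i*a_i - m_i, d_{i+1} = (1028 - m_{i+1}^2)/d_i, a_{i+1} = floor((a_0 + m_{i+1})/d_{i+1}):
  m_1 = 1*32 - 0 = 32, d_1 = (1028 - 32^2)/1 = 4/1 = 4, a_1 = floor((32 + 32)/4) = 16.
  m_2 = 4*16 - 32 = 32, d_2 = (1028 - 32^2)/4 = 4/4 = 1, a_2 = floor((32 + 32)/1) = 64.
  m_3 = 1*64 - 32 = 32, d_3 = (1028 - 32^2)/1 = 4/1 = 4: (m_3, d_3) = (m_1, d_1) = (32, 4), so from here the quotients repeat a_1, a_2; the period length is 2.
Hence the expansion of sqrt(1028) is a_0 = 32 followed by the repeating block 16, 64 (period 2).

[32; (16, 64)]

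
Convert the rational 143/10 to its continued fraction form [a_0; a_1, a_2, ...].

[14; 3, 3]

Run the Euclidean algorithm on 143 and 10; the successive quotients are the partial quotients a_0, a_1, ... (each step inverts the fractional part left over by the previous one):
  143 = 14*10 + 3, so a_0 = 14.
  10 = 3*3 + 1, so a_1 = 3.
  3 = 3*1 + 0, so a_2 = 3.
The remainder reaches 0 after 3 divisions, so the expansion has 3 partial quotients, read off in order.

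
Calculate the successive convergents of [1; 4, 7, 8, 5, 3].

Using the convergent recurrence p_i = a_i*p_{i-1} + p_{i-2}, q_i = a_i*q_{i-1} + q_{i-2} with p_{-2}=0, p_{-1}=1, q_{-2}=1, q_{-1}=0:
  i=0: a_0=1, p_0 = 1*1 + 0 = 1, q_0 = 1*0 + 1 = 1.
  i=1: a_1=4, p_1 = 4*1 + 1 = 5, q_1 = 4*1 + 0 = 4.
  i=2: a_2=7, p_2 = 7*5 + 1 = 36, q_2 = 7*4 + 1 = 29.
  i=3: a_3=8, p_3 = 8*36 + 5 = 293, q_3 = 8*29 + 4 = 236.
  i=4: a_4=5, p_4 = 5*293 + 36 = 1501, q_4 = 5*236 + 29 = 1209.
  i=5: a_5=3, p_5 = 3*1501 + 293 = 4796, q_5 = 3*1209 + 236 = 3863.

1/1, 5/4, 36/29, 293/236, 1501/1209, 4796/3863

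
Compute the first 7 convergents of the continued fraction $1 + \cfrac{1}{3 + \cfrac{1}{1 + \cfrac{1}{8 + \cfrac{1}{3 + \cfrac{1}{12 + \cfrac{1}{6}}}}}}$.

1/1, 4/3, 5/4, 44/35, 137/109, 1688/1343, 10265/8167

Using the convergent recurrence p_i = a_i*p_{i-1} + p_{i-2}, q_i = a_i*q_{i-1} + q_{i-2} with p_{-2}=0, p_{-1}=1, q_{-2}=1, q_{-1}=0:
  i=0: a_0=1, p_0 = 1*1 + 0 = 1, q_0 = 1*0 + 1 = 1.
  i=1: a_1=3, p_1 = 3*1 + 1 = 4, q_1 = 3*1 + 0 = 3.
  i=2: a_2=1, p_2 = 1*4 + 1 = 5, q_2 = 1*3 + 1 = 4.
  i=3: a_3=8, p_3 = 8*5 + 4 = 44, q_3 = 8*4 + 3 = 35.
  i=4: a_4=3, p_4 = 3*44 + 5 = 137, q_4 = 3*35 + 4 = 109.
  i=5: a_5=12, p_5 = 12*137 + 44 = 1688, q_5 = 12*109 + 35 = 1343.
  i=6: a_6=6, p_6 = 6*1688 + 137 = 10265, q_6 = 6*1343 + 109 = 8167.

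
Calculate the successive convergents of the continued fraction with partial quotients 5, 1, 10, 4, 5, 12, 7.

Using the convergent recurrence p_i = a_i*p_{i-1} + p_{i-2}, q_i = a_i*q_{i-1} + q_{i-2} with p_{-2}=0, p_{-1}=1, q_{-2}=1, q_{-1}=0:
  i=0: a_0=5, p_0 = 5*1 + 0 = 5, q_0 = 5*0 + 1 = 1.
  i=1: a_1=1, p_1 = 1*5 + 1 = 6, q_1 = 1*1 + 0 = 1.
  i=2: a_2=10, p_2 = 10*6 + 5 = 65, q_2 = 10*1 + 1 = 11.
  i=3: a_3=4, p_3 = 4*65 + 6 = 266, q_3 = 4*11 + 1 = 45.
  i=4: a_4=5, p_4 = 5*266 + 65 = 1395, q_4 = 5*45 + 11 = 236.
  i=5: a_5=12, p_5 = 12*1395 + 266 = 17006, q_5 = 12*236 + 45 = 2877.
  i=6: a_6=7, p_6 = 7*17006 + 1395 = 120437, q_6 = 7*2877 + 236 = 20375.

5/1, 6/1, 65/11, 266/45, 1395/236, 17006/2877, 120437/20375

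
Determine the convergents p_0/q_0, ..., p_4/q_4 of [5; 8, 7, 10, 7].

5/1, 41/8, 292/57, 2961/578, 21019/4103

Using the convergent recurrence p_i = a_i*p_{i-1} + p_{i-2}, q_i = a_i*q_{i-1} + q_{i-2} with p_{-2}=0, p_{-1}=1, q_{-2}=1, q_{-1}=0:
  i=0: a_0=5, p_0 = 5*1 + 0 = 5, q_0 = 5*0 + 1 = 1.
  i=1: a_1=8, p_1 = 8*5 + 1 = 41, q_1 = 8*1 + 0 = 8.
  i=2: a_2=7, p_2 = 7*41 + 5 = 292, q_2 = 7*8 + 1 = 57.
  i=3: a_3=10, p_3 = 10*292 + 41 = 2961, q_3 = 10*57 + 8 = 578.
  i=4: a_4=7, p_4 = 7*2961 + 292 = 21019, q_4 = 7*578 + 57 = 4103.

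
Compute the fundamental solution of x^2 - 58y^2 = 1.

(x, y) = (19603, 2574)

First expand sqrt(58) as a continued fraction. With x_i = (sqrt(58) + m_i)/d_i and (m_0, d_0) = (0, 1): a_0 = floor(sqrt(58)) = 7, since 7^2 = 49 <= 58 < 64 = 8^2.
Iterate m_{i+1} = d_i*a_i - m_i, d_{i+1} = (58 - m_{i+1}^2)/d_i, a_{i+1} = floor((a_0 + m_{i+1})/d_{i+1}):
  m_1 = 1*7 - 0 = 7, d_1 = (58 - 7^2)/1 = 9/1 = 9, a_1 = floor((7 + 7)/9) = 1.
  m_2 = 9*1 - 7 = 2, d_2 = (58 - 2^2)/9 = 54/9 = 6, a_2 = floor((7 + 2)/6) = 1.
  m_3 = 6*1 - 2 = 4, d_3 = (58 - 4^2)/6 = 42/6 = 7, a_3 = floor((7 + 4)/7) = 1.
  m_4 = 7*1 - 4 = 3, d_4 = (58 - 3^2)/7 = 49/7 = 7, a_4 = floor((7 + 3)/7) = 1.
  m_5 = 7*1 - 3 = 4, d_5 = (58 - 4^2)/7 = 42/7 = 6, a_5 = floor((7 + 4)/6) = 1.
  m_6 = 6*1 - 4 = 2, d_6 = (58 - 2^2)/6 = 54/6 = 9, a_6 = floor((7 + 2)/9) = 1.
  m_7 = 9*1 - 2 = 7, d_7 = (58 - 7^2)/9 = 9/9 = 1, a_7 = floor((7 + 7)/1) = 14.
  m_8 = 1*14 - 7 = 7, d_8 = (58 - 7^2)/1 = 9/1 = 9: (m_8, d_8) = (m_1, d_1) = (7, 9), so from here the quotients repeat a_1, ..., a_7; the period length is 7.
So sqrt(58) = [7; (1, 1, 1, 1, 1, 1, 14)] with period length k = 7.
k is odd, so (p_{k-1}, q_{k-1}) only solves x^2 - 58y^2 = -1 and the fundamental solution of x^2 - 58y^2 = 1 is (p_{2k-1}, q_{2k-1}) = (p_13, q_13); compute convergents through index 13, running through the period twice.
Convergents (p_i = a_i*p_{i-1} + p_{i-2}, q_i = a_i*q_{i-1} + q_{i-2} with p_{-2}=0, p_{-1}=1, q_{-2}=1, q_{-1}=0):
  i=0: a_0=7, p_0 = 7*1 + 0 = 7, q_0 = 7*0 + 1 = 1.
  i=1: a_1=1, p_1 = 1*7 + 1 = 8, q_1 = 1*1 + 0 = 1.
  i=2: a_2=1, p_2 = 1*8 + 7 = 15, q_2 = 1*1 + 1 = 2.
  i=3: a_3=1, p_3 = 1*15 + 8 = 23, q_3 = 1*2 + 1 = 3.
  i=4: a_4=1, p_4 = 1*23 + 15 = 38, q_4 = 1*3 + 2 = 5.
  i=5: a_5=1, p_5 = 1*38 + 23 = 61, q_5 = 1*5 + 3 = 8.
  i=6: a_6=1, p_6 = 1*61 + 38 = 99, q_6 = 1*8 + 5 = 13.
  i=7: a_7=14, p_7 = 14*99 + 61 = 1447, q_7 = 14*13 + 8 = 190.
  i=8: a_8=1, p_8 = 1*1447 + 99 = 1546, q_8 = 1*190 + 13 = 203.
  i=9: a_9=1, p_9 = 1*1546 + 1447 = 2993, q_9 = 1*203 + 190 = 393.
  i=10: a_10=1, p_10 = 1*2993 + 1546 = 4539, q_10 = 1*393 + 203 = 596.
  i=11: a_11=1, p_11 = 1*4539 + 2993 = 7532, q_11 = 1*596 + 393 = 989.
  i=12: a_12=1, p_12 = 1*7532 + 4539 = 12071, q_12 = 1*989 + 596 = 1585.
  i=13: a_13=1, p_13 = 1*12071 + 7532 = 19603, q_13 = 1*1585 + 989 = 2574.
Indeed p_6^2 - 58*q_6^2 = 9801 - 9802 = -1, not +1.
Check: 19603^2 - 58*2574^2 = 384277609 - 384277608 = 1, so (x, y) = (19603, 2574) solves the equation, and by the theorem it is the least positive solution.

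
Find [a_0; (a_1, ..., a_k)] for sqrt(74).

Write x_i = (sqrt(74) + m_i)/d_i with (m_0, d_0) = (0, 1). a_0 = floor(sqrt(74)) = 8, since 8^2 = 64 <= 74 < 81 = 9^2.
Iterate m_{i+1} = d_i*a_i - m_i, d_{i+1} = (74 - m_{i+1}^2)/d_i, a_{i+1} = floor((a_0 + m_{i+1})/d_{i+1}):
  m_1 = 1*8 - 0 = 8, d_1 = (74 - 8^2)/1 = 10/1 = 10, a_1 = floor((8 + 8)/10) = 1.
  m_2 = 10*1 - 8 = 2, d_2 = (74 - 2^2)/10 = 70/10 = 7, a_2 = floor((8 + 2)/7) = 1.
  m_3 = 7*1 - 2 = 5, d_3 = (74 - 5^2)/7 = 49/7 = 7, a_3 = floor((8 + 5)/7) = 1.
  m_4 = 7*1 - 5 = 2, d_4 = (74 - 2^2)/7 = 70/7 = 10, a_4 = floor((8 + 2)/10) = 1.
  m_5 = 10*1 - 2 = 8, d_5 = (74 - 8^2)/10 = 10/10 = 1, a_5 = floor((8 + 8)/1) = 16.
  m_6 = 1*16 - 8 = 8, d_6 = (74 - 8^2)/1 = 10/1 = 10: (m_6, d_6) = (m_1, d_1) = (8, 10), so from here the quotients repeat a_1, ..., a_5; the period length is 5.
Hence the expansion of sqrt(74) is a_0 = 8 followed by the repeating block 1, 1, 1, 1, 16 (period 5).

[8; (1, 1, 1, 1, 16)]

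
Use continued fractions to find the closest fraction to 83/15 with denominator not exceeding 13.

72/13

Expand x = 83/15 as a continued fraction with the Euclidean algorithm:
  83 = 5*15 + 8, so a_0 = 5.
  15 = 1*8 + 7, so a_1 = 1.
  8 = 1*7 + 1, so a_2 = 1.
  7 = 7*1 + 0, so a_3 = 7.
so x = [5; 1, 1, 7].
Convergents (p_i = a_i*p_{i-1} + p_{i-2}, q_i = a_i*q_{i-1} + q_{i-2} with p_{-2}=0, p_{-1}=1, q_{-2}=1, q_{-1}=0), until the denominator exceeds 13:
  i=0: a_0=5, p_0 = 5*1 + 0 = 5, q_0 = 5*0 + 1 = 1.
  i=1: a_1=1, p_1 = 1*5 + 1 = 6, q_1 = 1*1 + 0 = 1.
  i=2: a_2=1, p_2 = 1*6 + 5 = 11, q_2 = 1*1 + 1 = 2.
  i=3: a_3=7, p_3 = 7*11 + 6 = 83, q_3 = 7*2 + 1 = 15.
q_3 = 15 > 13, so the last convergent with denominator <= 13 is p_2/q_2 = 11/2.
The closest fraction with denominator <= 13 is either p_2/q_2 or the intermediate fraction (k*p_2 + p_1)/(k*q_2 + q_1) with the largest k >= 1 whose denominator stays <= 13; these approach x as k grows, and every other convergent or intermediate fraction in range is farther away.
Largest k: floor((13 - q_1)/q_2) = floor((13 - 1)/2) = 6.
That gives (6*11 + 6)/(6*2 + 1) = 72/13.
Compare the errors: |x - 11/2| = |83*2 - 11*15|/(15*2) = 1/30, and |x - 72/13| = |83*13 - 72*15|/(15*13) = 1/195.
Cross-multiplying, 1*30 = 30 < 195 = 1*195, so 1/195 is smaller: the intermediate fraction 72/13 is closer to x than 11/2.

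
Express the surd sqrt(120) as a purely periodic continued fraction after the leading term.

[10; (1, 20)]

Write x_i = (sqrt(120) + m_i)/d_i with (m_0, d_0) = (0, 1). a_0 = floor(sqrt(120)) = 10, since 10^2 = 100 <= 120 < 121 = 11^2.
Iterate m_{i+1} = d_i*a_i - m_i, d_{i+1} = (120 - m_{i+1}^2)/d_i, a_{i+1} = floor((a_0 + m_{i+1})/d_{i+1}):
  m_1 = 1*10 - 0 = 10, d_1 = (120 - 10^2)/1 = 20/1 = 20, a_1 = floor((10 + 10)/20) = 1.
  m_2 = 20*1 - 10 = 10, d_2 = (120 - 10^2)/20 = 20/20 = 1, a_2 = floor((10 + 10)/1) = 20.
  m_3 = 1*20 - 10 = 10, d_3 = (120 - 10^2)/1 = 20/1 = 20: (m_3, d_3) = (m_1, d_1) = (10, 20), so from here the quotients repeat a_1, a_2; the period length is 2.
Hence the expansion of sqrt(120) is a_0 = 10 followed by the repeating block 1, 20 (period 2).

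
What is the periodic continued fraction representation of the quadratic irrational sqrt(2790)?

Write x_i = (sqrt(2790) + m_i)/d_i with (m_0, d_0) = (0, 1). a_0 = floor(sqrt(2790)) = 52, since 52^2 = 2704 <= 2790 < 2809 = 53^2.
Iterate m_{i+1} = d_i*a_i - m_i, d_{i+1} = (2790 - m_{i+1}^2)/d_i, a_{i+1} = floor((a_0 + m_{i+1})/d_{i+1}):
  m_1 = 1*52 - 0 = 52, d_1 = (2790 - 52^2)/1 = 86/1 = 86, a_1 = floor((52 + 52)/86) = 1.
  m_2 = 86*1 - 52 = 34, d_2 = (2790 - 34^2)/86 = 1634/86 = 19, a_2 = floor((52 + 34)/19) = 4.
  m_3 = 19*4 - 34 = 42, d_3 = (2790 - 42^2)/19 = 1026/19 = 54, a_3 = floor((52 + 42)/54) = 1.
  m_4 = 54*1 - 42 = 12, d_4 = (2790 - 12^2)/54 = 2646/54 = 49, a_4 = floor((52 + 12)/49) = 1.
  m_5 = 49*1 - 12 = 37, d_5 = (2790 - 37^2)/49 = 1421/49 = 29, a_5 = floor((52 + 37)/29) = 3.
  m_6 = 29*3 - 37 = 50, d_6 = (2790 - 50^2)/29 = 290/29 = 10, a_6 = floor((52 + 50)/10) = 10.
  m_7 = 10*10 - 50 = 50, d_7 = (2790 - 50^2)/10 = 290/10 = 29, a_7 = floor((52 + 50)/29) = 3.
  m_8 = 29*3 - 50 = 37, d_8 = (2790 - 37^2)/29 = 1421/29 = 49, a_8 = floor((52 + 37)/49) = 1.
  m_9 = 49*1 - 37 = 12, d_9 = (2790 - 12^2)/49 = 2646/49 = 54, a_9 = floor((52 + 12)/54) = 1.
  m_10 = 54*1 - 12 = 42, d_10 = (2790 - 42^2)/54 = 1026/54 = 19, a_10 = floor((52 + 42)/19) = 4.
  m_11 = 19*4 - 42 = 34, d_11 = (2790 - 34^2)/19 = 1634/19 = 86, a_11 = floor((52 + 34)/86) = 1.
  m_12 = 86*1 - 34 = 52, d_12 = (2790 - 52^2)/86 = 86/86 = 1, a_12 = floor((52 + 52)/1) = 104.
  m_13 = 1*104 - 52 = 52, d_13 = (2790 - 52^2)/1 = 86/1 = 86: (m_13, d_13) = (m_1, d_1) = (52, 86), so from here the quotients repeat a_1, ..., a_12; the period length is 12.
Hence the expansion of sqrt(2790) is a_0 = 52 followed by the repeating block 1, 4, 1, 1, 3, 10, 3, 1, 1, 4, 1, 104 (period 12).

[52; (1, 4, 1, 1, 3, 10, 3, 1, 1, 4, 1, 104)]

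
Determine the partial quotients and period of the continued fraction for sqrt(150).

Write x_i = (sqrt(150) + m_i)/d_i with (m_0, d_0) = (0, 1). a_0 = floor(sqrt(150)) = 12, since 12^2 = 144 <= 150 < 169 = 13^2.
Iterate m_{i+1} = d_i*a_i - m_i, d_{i+1} = (150 - m_{i+1}^2)/d_i, a_{i+1} = floor((a_0 + m_{i+1})/d_{i+1}):
  m_1 = 1*12 - 0 = 12, d_1 = (150 - 12^2)/1 = 6/1 = 6, a_1 = floor((12 + 12)/6) = 4.
  m_2 = 6*4 - 12 = 12, d_2 = (150 - 12^2)/6 = 6/6 = 1, a_2 = floor((12 + 12)/1) = 24.
  m_3 = 1*24 - 12 = 12, d_3 = (150 - 12^2)/1 = 6/1 = 6: (m_3, d_3) = (m_1, d_1) = (12, 6), so from here the quotients repeat a_1, a_2; the period length is 2.
Hence the expansion of sqrt(150) is a_0 = 12 followed by the repeating block 4, 24 (period 2).

[12; (4, 24)]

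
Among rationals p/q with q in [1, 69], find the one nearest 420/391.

29/27

Expand x = 420/391 as a continued fraction with the Euclidean algorithm:
  420 = 1*391 + 29, so a_0 = 1.
  391 = 13*29 + 14, so a_1 = 13.
  29 = 2*14 + 1, so a_2 = 2.
  14 = 14*1 + 0, so a_3 = 14.
so x = [1; 13, 2, 14].
Convergents (p_i = a_i*p_{i-1} + p_{i-2}, q_i = a_i*q_{i-1} + q_{i-2} with p_{-2}=0, p_{-1}=1, q_{-2}=1, q_{-1}=0), until the denominator exceeds 69:
  i=0: a_0=1, p_0 = 1*1 + 0 = 1, q_0 = 1*0 + 1 = 1.
  i=1: a_1=13, p_1 = 13*1 + 1 = 14, q_1 = 13*1 + 0 = 13.
  i=2: a_2=2, p_2 = 2*14 + 1 = 29, q_2 = 2*13 + 1 = 27.
  i=3: a_3=14, p_3 = 14*29 + 14 = 420, q_3 = 14*27 + 13 = 391.
q_3 = 391 > 69, so the last convergent with denominator <= 69 is p_2/q_2 = 29/27.
The closest fraction with denominator <= 69 is either p_2/q_2 or the intermediate fraction (k*p_2 + p_1)/(k*q_2 + q_1) with the largest k >= 1 whose denominator stays <= 69; these approach x as k grows, and every other convergent or intermediate fraction in range is farther away.
Largest k: floor((69 - q_1)/q_2) = floor((69 - 13)/27) = 2.
That gives (2*29 + 14)/(2*27 + 13) = 72/67.
Compare the errors: |x - 29/27| = |420*27 - 29*391|/(391*27) = 1/10557, and |x - 72/67| = |420*67 - 72*391|/(391*67) = 12/26197.
Cross-multiplying, 1*26197 = 26197 < 126684 = 12*10557, so 1/10557 is smaller: the convergent 29/27 is closer to x than 72/67.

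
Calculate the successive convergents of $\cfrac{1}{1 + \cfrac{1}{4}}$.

Using the convergent recurrence p_i = a_i*p_{i-1} + p_{i-2}, q_i = a_i*q_{i-1} + q_{i-2} with p_{-2}=0, p_{-1}=1, q_{-2}=1, q_{-1}=0:
  i=0: a_0=0, p_0 = 0*1 + 0 = 0, q_0 = 0*0 + 1 = 1.
  i=1: a_1=1, p_1 = 1*0 + 1 = 1, q_1 = 1*1 + 0 = 1.
  i=2: a_2=4, p_2 = 4*1 + 0 = 4, q_2 = 4*1 + 1 = 5.

0/1, 1/1, 4/5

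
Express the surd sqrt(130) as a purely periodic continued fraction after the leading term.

[11; (2, 2, 22)]

Write x_i = (sqrt(130) + m_i)/d_i with (m_0, d_0) = (0, 1). a_0 = floor(sqrt(130)) = 11, since 11^2 = 121 <= 130 < 144 = 12^2.
Iterate m_{i+1} = d_i*a_i - m_i, d_{i+1} = (130 - m_{i+1}^2)/d_i, a_{i+1} = floor((a_0 + m_{i+1})/d_{i+1}):
  m_1 = 1*11 - 0 = 11, d_1 = (130 - 11^2)/1 = 9/1 = 9, a_1 = floor((11 + 11)/9) = 2.
  m_2 = 9*2 - 11 = 7, d_2 = (130 - 7^2)/9 = 81/9 = 9, a_2 = floor((11 + 7)/9) = 2.
  m_3 = 9*2 - 7 = 11, d_3 = (130 - 11^2)/9 = 9/9 = 1, a_3 = floor((11 + 11)/1) = 22.
  m_4 = 1*22 - 11 = 11, d_4 = (130 - 11^2)/1 = 9/1 = 9: (m_4, d_4) = (m_1, d_1) = (11, 9), so from here the quotients repeat a_1, ..., a_3; the period length is 3.
Hence the expansion of sqrt(130) is a_0 = 11 followed by the repeating block 2, 2, 22 (period 3).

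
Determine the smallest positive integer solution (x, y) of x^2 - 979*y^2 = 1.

First expand sqrt(979) as a continued fraction. With x_i = (sqrt(979) + m_i)/d_i and (m_0, d_0) = (0, 1): a_0 = floor(sqrt(979)) = 31, since 31^2 = 961 <= 979 < 1024 = 32^2.
Iterate m_{i+1} = d_i*a_i - m_i, d_{i+1} = (979 - m_{i+1}^2)/d_i, a_{i+1} = floor((a_0 + m_{i+1})/d_{i+1}):
  m_1 = 1*31 - 0 = 31, d_1 = (979 - 31^2)/1 = 18/1 = 18, a_1 = floor((31 + 31)/18) = 3.
  m_2 = 18*3 - 31 = 23, d_2 = (979 - 23^2)/18 = 450/18 = 25, a_2 = floor((31 + 23)/25) = 2.
  m_3 = 25*2 - 23 = 27, d_3 = (979 - 27^2)/25 = 250/25 = 10, a_3 = floor((31 + 27)/10) = 5.
  m_4 = 10*5 - 27 = 23, d_4 = (979 - 23^2)/10 = 450/10 = 45, a_4 = floor((31 + 23)/45) = 1.
  m_5 = 45*1 - 23 = 22, d_5 = (979 - 22^2)/45 = 495/45 = 11, a_5 = floor((31 + 22)/11) = 4.
  m_6 = 11*4 - 22 = 22, d_6 = (979 - 22^2)/11 = 495/11 = 45, a_6 = floor((31 + 22)/45) = 1.
  m_7 = 45*1 - 22 = 23, d_7 = (979 - 23^2)/45 = 450/45 = 10, a_7 = floor((31 + 23)/10) = 5.
  m_8 = 10*5 - 23 = 27, d_8 = (979 - 27^2)/10 = 250/10 = 25, a_8 = floor((31 + 27)/25) = 2.
  m_9 = 25*2 - 27 = 23, d_9 = (979 - 23^2)/25 = 450/25 = 18, a_9 = floor((31 + 23)/18) = 3.
  m_10 = 18*3 - 23 = 31, d_10 = (979 - 31^2)/18 = 18/18 = 1, a_10 = floor((31 + 31)/1) = 62.
  m_11 = 1*62 - 31 = 31, d_11 = (979 - 31^2)/1 = 18/1 = 18: (m_11, d_11) = (m_1, d_1) = (31, 18), so from here the quotients repeat a_1, ..., a_10; the period length is 10.
So sqrt(979) = [31; (3, 2, 5, 1, 4, 1, 5, 2, 3, 62)] with period length k = 10.
k is even, so the fundamental solution of x^2 - 979y^2 = 1 is (p_{k-1}, q_{k-1}) = (p_9, q_9); compute convergents through index 9.
Convergents (p_i = a_i*p_{i-1} + p_{i-2}, q_i = a_i*q_{i-1} + q_{i-2} with p_{-2}=0, p_{-1}=1, q_{-2}=1, q_{-1}=0):
  i=0: a_0=31, p_0 = 31*1 + 0 = 31, q_0 = 31*0 + 1 = 1.
  i=1: a_1=3, p_1 = 3*31 + 1 = 94, q_1 = 3*1 + 0 = 3.
  i=2: a_2=2, p_2 = 2*94 + 31 = 219, q_2 = 2*3 + 1 = 7.
  i=3: a_3=5, p_3 = 5*219 + 94 = 1189, q_3 = 5*7 + 3 = 38.
  i=4: a_4=1, p_4 = 1*1189 + 219 = 1408, q_4 = 1*38 + 7 = 45.
  i=5: a_5=4, p_5 = 4*1408 + 1189 = 6821, q_5 = 4*45 + 38 = 218.
  i=6: a_6=1, p_6 = 1*6821 + 1408 = 8229, q_6 = 1*218 + 45 = 263.
  i=7: a_7=5, p_7 = 5*8229 + 6821 = 47966, q_7 = 5*263 + 218 = 1533.
  i=8: a_8=2, p_8 = 2*47966 + 8229 = 104161, q_8 = 2*1533 + 263 = 3329.
  i=9: a_9=3, p_9 = 3*104161 + 47966 = 360449, q_9 = 3*3329 + 1533 = 11520.
Check: 360449^2 - 979*11520^2 = 129923481601 - 129923481600 = 1, so (x, y) = (360449, 11520) solves the equation, and by the theorem it is the least positive solution.

(x, y) = (360449, 11520)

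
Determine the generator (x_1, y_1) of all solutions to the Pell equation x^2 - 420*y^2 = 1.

First expand sqrt(420) as a continued fraction. With x_i = (sqrt(420) + m_i)/d_i and (m_0, d_0) = (0, 1): a_0 = floor(sqrt(420)) = 20, since 20^2 = 400 <= 420 < 441 = 21^2.
Iterate m_{i+1} = d_i*a_i - m_i, d_{i+1} = (420 - m_{i+1}^2)/d_i, a_{i+1} = floor((a_0 + m_{i+1})/d_{i+1}):
  m_1 = 1*20 - 0 = 20, d_1 = (420 - 20^2)/1 = 20/1 = 20, a_1 = floor((20 + 20)/20) = 2.
  m_2 = 20*2 - 20 = 20, d_2 = (420 - 20^2)/20 = 20/20 = 1, a_2 = floor((20 + 20)/1) = 40.
  m_3 = 1*40 - 20 = 20, d_3 = (420 - 20^2)/1 = 20/1 = 20: (m_3, d_3) = (m_1, d_1) = (20, 20), so from here the quotients repeat a_1, a_2; the period length is 2.
So sqrt(420) = [20; (2, 40)] with period length k = 2.
k is even, so the fundamental solution of x^2 - 420y^2 = 1 is (p_{k-1}, q_{k-1}) = (p_1, q_1); compute convergents through index 1.
Convergents (p_i = a_i*p_{i-1} + p_{i-2}, q_i = a_i*q_{i-1} + q_{i-2} with p_{-2}=0, p_{-1}=1, q_{-2}=1, q_{-1}=0):
  i=0: a_0=20, p_0 = 20*1 + 0 = 20, q_0 = 20*0 + 1 = 1.
  i=1: a_1=2, p_1 = 2*20 + 1 = 41, q_1 = 2*1 + 0 = 2.
Check: 41^2 - 420*2^2 = 1681 - 1680 = 1, so (x, y) = (41, 2) solves the equation, and by the theorem it is the least positive solution.

(x, y) = (41, 2)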